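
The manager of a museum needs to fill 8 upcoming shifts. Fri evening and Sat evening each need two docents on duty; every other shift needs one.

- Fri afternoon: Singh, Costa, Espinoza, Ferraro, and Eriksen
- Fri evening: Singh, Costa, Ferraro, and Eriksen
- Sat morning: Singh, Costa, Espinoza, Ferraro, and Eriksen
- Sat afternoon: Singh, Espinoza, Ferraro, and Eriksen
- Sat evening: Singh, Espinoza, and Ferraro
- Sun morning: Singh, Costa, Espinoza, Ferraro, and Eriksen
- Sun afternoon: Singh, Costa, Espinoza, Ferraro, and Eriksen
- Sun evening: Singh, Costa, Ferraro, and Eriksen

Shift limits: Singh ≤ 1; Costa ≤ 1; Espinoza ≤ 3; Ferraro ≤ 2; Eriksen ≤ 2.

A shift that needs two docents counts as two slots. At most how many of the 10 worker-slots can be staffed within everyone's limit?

9

Total capacity across all docents is 1+1+3+2+2 = 9, and 10 slots are needed, so at most 9 can be filled.
An assignment achieving 9: Fri afternoon→Espinoza, Fri evening→Costa+Ferraro, Sat morning→Eriksen, Sat afternoon→Espinoza, Sat evening→Singh+Espinoza, Sun morning→Eriksen, Sun evening→Ferraro.
Loads: Singh 1/1, Costa 1/1, Espinoza 3/3, Ferraro 2/2, Eriksen 2/2.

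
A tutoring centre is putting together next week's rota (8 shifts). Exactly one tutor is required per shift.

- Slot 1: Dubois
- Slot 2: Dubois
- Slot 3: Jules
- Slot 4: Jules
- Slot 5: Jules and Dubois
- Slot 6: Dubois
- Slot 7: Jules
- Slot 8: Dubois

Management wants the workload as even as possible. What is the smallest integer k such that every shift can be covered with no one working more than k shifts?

4

With 2 tutors and 8 worker-slots to fill, someone must work at least ⌈8/2⌉ = 4 shifts, so k ≥ 4.
k = 4 works: Slot 1→Dubois, Slot 2→Dubois, Slot 3→Jules, Slot 4→Jules, Slot 5→Jules, Slot 6→Dubois, Slot 7→Jules, Slot 8→Dubois.
Loads: Jules 4, Dubois 4 — all ≤ 4.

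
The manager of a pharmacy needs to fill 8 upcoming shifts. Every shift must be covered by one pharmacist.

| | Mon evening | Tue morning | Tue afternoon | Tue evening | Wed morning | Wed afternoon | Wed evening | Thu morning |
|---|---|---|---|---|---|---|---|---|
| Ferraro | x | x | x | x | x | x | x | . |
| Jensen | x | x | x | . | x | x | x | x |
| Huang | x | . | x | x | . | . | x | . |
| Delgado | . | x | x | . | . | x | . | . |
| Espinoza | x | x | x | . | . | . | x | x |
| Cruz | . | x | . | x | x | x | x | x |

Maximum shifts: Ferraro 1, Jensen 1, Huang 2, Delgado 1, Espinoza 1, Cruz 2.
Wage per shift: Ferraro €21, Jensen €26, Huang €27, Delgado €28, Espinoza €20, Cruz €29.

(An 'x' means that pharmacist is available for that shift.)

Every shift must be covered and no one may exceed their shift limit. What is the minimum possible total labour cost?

€207

Picking the cheapest available pharmacist for each shift independently would cost €163, but that ignores the shift limits.
An optimal schedule: Mon evening→Huang, Tue morning→Cruz, Tue afternoon→Huang, Tue evening→Ferraro, Wed morning→Jensen, Wed afternoon→Delgado, Wed evening→Cruz, Thu morning→Espinoza.
Total: 27 + 29 + 27 + 21 + 26 + 28 + 29 + 20 = €207.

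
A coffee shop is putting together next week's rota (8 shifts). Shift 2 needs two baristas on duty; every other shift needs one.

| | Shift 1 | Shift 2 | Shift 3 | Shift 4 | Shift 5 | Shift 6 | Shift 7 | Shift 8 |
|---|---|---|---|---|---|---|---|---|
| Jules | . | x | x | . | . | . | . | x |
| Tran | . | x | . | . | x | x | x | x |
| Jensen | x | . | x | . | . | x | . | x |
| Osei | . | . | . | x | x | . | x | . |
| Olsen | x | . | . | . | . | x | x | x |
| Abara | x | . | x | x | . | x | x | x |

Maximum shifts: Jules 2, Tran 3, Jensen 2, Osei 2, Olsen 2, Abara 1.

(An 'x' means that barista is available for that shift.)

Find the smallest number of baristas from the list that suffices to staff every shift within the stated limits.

4

9 slots to fill and no one can take more than 3, so at least ⌈9/3⌉ = 3 baristas are needed.
Any 3 baristas together have capacity at most 3+2+2 = 7 < 9 slots, so 3 can never suffice.
Jules, Tran, Jensen, and Osei alone can cover everything: Shift 1→Jensen, Shift 2→Jules+Tran, Shift 3→Jules, Shift 4→Osei, Shift 5→Tran, Shift 6→Tran, Shift 7→Osei, Shift 8→Jensen.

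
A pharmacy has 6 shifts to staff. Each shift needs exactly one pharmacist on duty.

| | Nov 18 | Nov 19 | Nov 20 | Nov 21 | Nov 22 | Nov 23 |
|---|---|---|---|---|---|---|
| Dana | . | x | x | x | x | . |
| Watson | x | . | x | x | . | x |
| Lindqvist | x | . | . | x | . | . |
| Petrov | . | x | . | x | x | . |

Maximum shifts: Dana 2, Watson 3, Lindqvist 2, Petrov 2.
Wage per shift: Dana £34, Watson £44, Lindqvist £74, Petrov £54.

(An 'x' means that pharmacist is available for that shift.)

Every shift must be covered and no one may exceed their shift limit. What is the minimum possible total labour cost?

£254

Nov 23 can only be covered by Watson, so that assignment is forced.
Picking the cheapest available pharmacist for each shift independently would cost £224, but that ignores the shift limits.
An optimal schedule: Nov 18→Watson, Nov 19→Dana, Nov 20→Dana, Nov 21→Watson, Nov 22→Petrov, Nov 23→Watson.
Total: 44 + 34 + 34 + 44 + 54 + 44 = £254.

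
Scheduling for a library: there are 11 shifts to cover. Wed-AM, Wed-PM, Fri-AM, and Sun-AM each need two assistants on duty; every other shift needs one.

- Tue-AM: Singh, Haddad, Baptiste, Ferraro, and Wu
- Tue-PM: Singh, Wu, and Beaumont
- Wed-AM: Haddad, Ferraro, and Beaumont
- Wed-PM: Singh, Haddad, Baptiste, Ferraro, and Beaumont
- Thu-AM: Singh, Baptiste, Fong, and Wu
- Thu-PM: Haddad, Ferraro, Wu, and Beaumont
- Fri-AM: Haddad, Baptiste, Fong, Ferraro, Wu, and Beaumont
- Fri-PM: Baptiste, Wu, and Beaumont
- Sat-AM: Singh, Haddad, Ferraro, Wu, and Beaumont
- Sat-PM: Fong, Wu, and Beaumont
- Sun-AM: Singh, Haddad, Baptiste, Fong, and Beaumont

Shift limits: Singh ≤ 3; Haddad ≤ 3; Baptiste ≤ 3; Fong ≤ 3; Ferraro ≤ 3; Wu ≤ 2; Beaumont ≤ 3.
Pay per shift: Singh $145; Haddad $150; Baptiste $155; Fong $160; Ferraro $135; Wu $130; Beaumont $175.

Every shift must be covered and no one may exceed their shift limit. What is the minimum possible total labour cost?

$2175

Picking the cheapest available assistant for each shift independently would cost $2035, but that ignores the shift limits.
An optimal schedule: Tue-AM→Ferraro, Tue-PM→Wu, Wed-AM→Ferraro+Haddad, Wed-PM→Singh+Baptiste, Thu-AM→Singh, Thu-PM→Ferraro, Fri-AM→Haddad+Baptiste, Fri-PM→Wu, Sat-AM→Singh, Sat-PM→Fong, Sun-AM→Haddad+Baptiste.
Total: 135 + 130 + 135 + 150 + 145 + 155 + 145 + 135 + 150 + 155 + 130 + 145 + 160 + 150 + 155 = $2175.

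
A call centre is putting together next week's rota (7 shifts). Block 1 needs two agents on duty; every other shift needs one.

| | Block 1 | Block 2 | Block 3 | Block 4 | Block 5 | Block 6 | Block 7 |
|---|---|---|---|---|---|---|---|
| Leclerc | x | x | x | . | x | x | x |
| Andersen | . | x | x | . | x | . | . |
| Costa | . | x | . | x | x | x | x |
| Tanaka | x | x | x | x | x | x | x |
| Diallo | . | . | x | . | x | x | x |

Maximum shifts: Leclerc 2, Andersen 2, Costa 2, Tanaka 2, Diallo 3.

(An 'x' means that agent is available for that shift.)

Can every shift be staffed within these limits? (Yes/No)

Yes

Block 1 can only be covered by Leclerc and Tanaka, so that assignment is forced.
One valid schedule: Block 1→Leclerc+Tanaka, Block 2→Leclerc, Block 3→Andersen, Block 4→Costa, Block 5→Andersen, Block 6→Costa, Block 7→Tanaka.
Loads: Leclerc 2/2, Andersen 2/2, Costa 2/2, Tanaka 2/2, Diallo 0/3 — all within limits.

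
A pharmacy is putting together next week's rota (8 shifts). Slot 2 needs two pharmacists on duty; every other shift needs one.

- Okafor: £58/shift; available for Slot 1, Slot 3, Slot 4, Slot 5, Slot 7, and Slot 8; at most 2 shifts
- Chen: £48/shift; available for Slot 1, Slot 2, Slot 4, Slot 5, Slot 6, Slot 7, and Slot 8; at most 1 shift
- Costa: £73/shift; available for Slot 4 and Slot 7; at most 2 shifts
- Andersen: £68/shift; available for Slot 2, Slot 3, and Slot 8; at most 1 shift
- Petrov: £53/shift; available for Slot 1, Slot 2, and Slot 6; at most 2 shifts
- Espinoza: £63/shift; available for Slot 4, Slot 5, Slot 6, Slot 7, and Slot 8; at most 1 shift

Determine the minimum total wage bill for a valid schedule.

Picking the cheapest available pharmacist for each shift independently would cost £447, but that ignores the shift limits.
An optimal schedule: Slot 1→Okafor, Slot 2→Chen+Petrov, Slot 3→Okafor, Slot 4→Costa, Slot 5→Espinoza, Slot 6→Petrov, Slot 7→Costa, Slot 8→Andersen.
Total: 58 + 48 + 53 + 58 + 73 + 63 + 53 + 73 + 68 = £547.

£547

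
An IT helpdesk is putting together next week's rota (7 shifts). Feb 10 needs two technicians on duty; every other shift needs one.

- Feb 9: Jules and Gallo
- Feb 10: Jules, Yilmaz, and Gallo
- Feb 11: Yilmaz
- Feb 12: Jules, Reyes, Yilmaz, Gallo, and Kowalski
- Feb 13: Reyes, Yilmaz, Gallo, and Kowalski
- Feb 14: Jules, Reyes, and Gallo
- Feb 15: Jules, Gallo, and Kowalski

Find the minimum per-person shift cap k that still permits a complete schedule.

With 5 technicians and 8 worker-slots to fill, someone must work at least ⌈8/5⌉ = 2 shifts, so k ≥ 2.
k = 2 works: Feb 9→Jules, Feb 10→Jules+Yilmaz, Feb 11→Yilmaz, Feb 12→Gallo, Feb 13→Reyes, Feb 14→Reyes, Feb 15→Gallo.
Loads: Jules 2, Reyes 2, Yilmaz 2, Gallo 2, Kowalski 0 — all ≤ 2.

2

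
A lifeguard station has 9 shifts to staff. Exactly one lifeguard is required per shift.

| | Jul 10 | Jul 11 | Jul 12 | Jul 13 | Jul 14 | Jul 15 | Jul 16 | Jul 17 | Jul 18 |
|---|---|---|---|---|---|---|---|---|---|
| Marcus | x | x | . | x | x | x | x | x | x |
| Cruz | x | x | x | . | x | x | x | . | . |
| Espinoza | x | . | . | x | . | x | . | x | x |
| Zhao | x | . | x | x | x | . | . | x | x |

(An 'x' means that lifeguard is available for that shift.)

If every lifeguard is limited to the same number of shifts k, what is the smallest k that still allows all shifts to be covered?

With 4 lifeguards and 9 worker-slots to fill, someone must work at least ⌈9/4⌉ = 3 shifts, so k ≥ 3.
k = 3 works: Jul 10→Espinoza, Jul 11→Marcus, Jul 12→Cruz, Jul 13→Marcus, Jul 14→Cruz, Jul 15→Cruz, Jul 16→Marcus, Jul 17→Espinoza, Jul 18→Espinoza.
Loads: Marcus 3, Cruz 3, Espinoza 3, Zhao 0 — all ≤ 3.

3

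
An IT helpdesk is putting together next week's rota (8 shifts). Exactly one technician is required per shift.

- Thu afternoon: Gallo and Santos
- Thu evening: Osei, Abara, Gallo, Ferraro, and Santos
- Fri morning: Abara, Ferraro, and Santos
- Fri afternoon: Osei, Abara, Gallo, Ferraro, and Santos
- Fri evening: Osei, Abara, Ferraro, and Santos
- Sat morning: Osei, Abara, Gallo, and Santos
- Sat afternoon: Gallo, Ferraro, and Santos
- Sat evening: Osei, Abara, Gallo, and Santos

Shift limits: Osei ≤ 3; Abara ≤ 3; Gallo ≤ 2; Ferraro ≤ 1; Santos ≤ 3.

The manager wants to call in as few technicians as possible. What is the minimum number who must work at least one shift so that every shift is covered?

8 slots to fill and no one can take more than 3, so at least ⌈8/3⌉ = 3 technicians are needed.
Osei, Abara, and Gallo alone can cover everything: Thu afternoon→Gallo, Thu evening→Osei, Fri morning→Abara, Fri afternoon→Osei, Fri evening→Osei, Sat morning→Abara, Sat afternoon→Gallo, Sat evening→Abara.

3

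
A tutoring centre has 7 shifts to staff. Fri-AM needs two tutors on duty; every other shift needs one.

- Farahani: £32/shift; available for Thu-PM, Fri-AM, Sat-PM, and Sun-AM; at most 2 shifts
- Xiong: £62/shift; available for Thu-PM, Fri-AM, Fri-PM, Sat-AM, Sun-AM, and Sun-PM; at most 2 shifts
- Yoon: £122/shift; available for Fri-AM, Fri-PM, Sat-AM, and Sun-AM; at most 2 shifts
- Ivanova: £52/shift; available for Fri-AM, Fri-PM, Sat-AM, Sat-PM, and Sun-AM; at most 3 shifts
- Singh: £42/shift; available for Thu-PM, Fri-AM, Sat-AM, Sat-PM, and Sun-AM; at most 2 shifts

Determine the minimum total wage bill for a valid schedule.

Sun-PM can only be covered by Xiong, so that assignment is forced.
Picking the cheapest available tutor for each shift independently would cost £326, but that ignores the shift limits.
An optimal schedule: Thu-PM→Farahani, Fri-AM→Singh+Ivanova, Fri-PM→Ivanova, Sat-AM→Singh, Sat-PM→Farahani, Sun-AM→Ivanova, Sun-PM→Xiong.
Total: 32 + 42 + 52 + 52 + 42 + 32 + 52 + 62 = £366.

£366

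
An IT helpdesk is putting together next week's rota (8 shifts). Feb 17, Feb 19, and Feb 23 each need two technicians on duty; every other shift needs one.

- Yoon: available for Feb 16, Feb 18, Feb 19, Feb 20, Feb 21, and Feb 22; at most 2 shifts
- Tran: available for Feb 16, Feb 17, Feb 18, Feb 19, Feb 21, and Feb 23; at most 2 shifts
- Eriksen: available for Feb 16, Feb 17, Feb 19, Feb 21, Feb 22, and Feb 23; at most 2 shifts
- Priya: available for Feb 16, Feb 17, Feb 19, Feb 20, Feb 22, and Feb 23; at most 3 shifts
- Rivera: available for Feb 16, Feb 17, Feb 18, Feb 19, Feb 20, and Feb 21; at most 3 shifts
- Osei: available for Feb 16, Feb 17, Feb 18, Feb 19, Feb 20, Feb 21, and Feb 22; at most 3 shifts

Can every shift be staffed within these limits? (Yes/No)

One valid schedule: Feb 16→Priya, Feb 17→Priya+Rivera, Feb 18→Yoon, Feb 19→Priya+Rivera, Feb 20→Yoon, Feb 21→Tran, Feb 22→Eriksen, Feb 23→Tran+Eriksen.
Loads: Yoon 2/2, Tran 2/2, Eriksen 2/2, Priya 3/3, Rivera 2/3, Osei 0/3 — all within limits.

Yes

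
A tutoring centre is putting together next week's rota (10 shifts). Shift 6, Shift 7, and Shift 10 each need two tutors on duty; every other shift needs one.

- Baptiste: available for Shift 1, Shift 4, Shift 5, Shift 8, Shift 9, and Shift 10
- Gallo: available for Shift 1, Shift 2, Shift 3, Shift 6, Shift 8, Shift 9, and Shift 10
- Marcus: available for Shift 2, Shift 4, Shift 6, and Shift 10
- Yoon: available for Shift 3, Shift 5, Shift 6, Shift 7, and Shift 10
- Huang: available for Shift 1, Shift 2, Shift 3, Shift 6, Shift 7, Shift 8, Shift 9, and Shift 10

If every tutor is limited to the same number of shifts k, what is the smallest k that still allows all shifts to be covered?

3

With 5 tutors and 13 worker-slots to fill, someone must work at least ⌈13/5⌉ = 3 shifts, so k ≥ 3.
k = 3 works: Shift 1→Baptiste, Shift 2→Gallo, Shift 3→Gallo, Shift 4→Baptiste, Shift 5→Baptiste, Shift 6→Marcus+Yoon, Shift 7→Yoon+Huang, Shift 8→Gallo, Shift 9→Huang, Shift 10→Marcus+Yoon.
Loads: Baptiste 3, Gallo 3, Marcus 2, Yoon 3, Huang 2 — all ≤ 3.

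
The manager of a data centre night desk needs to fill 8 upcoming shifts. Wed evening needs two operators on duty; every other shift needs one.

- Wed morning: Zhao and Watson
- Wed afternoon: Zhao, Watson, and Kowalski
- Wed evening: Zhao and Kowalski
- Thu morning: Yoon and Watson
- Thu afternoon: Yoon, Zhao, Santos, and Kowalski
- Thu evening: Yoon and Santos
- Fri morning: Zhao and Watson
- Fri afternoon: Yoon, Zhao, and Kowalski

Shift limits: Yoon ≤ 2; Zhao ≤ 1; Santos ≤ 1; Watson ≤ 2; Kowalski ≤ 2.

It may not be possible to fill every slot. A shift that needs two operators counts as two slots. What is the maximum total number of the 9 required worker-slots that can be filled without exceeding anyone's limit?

Total capacity across all operators is 2+1+1+2+2 = 8, and 9 slots are needed, so at most 8 can be filled.
An assignment achieving 8: Wed morning→Zhao, Wed afternoon→Watson, Wed evening→Kowalski, Thu morning→Yoon, Thu afternoon→Santos, Thu evening→Yoon, Fri morning→Watson, Fri afternoon→Kowalski.
Loads: Yoon 2/2, Zhao 1/1, Santos 1/1, Watson 2/2, Kowalski 2/2.

8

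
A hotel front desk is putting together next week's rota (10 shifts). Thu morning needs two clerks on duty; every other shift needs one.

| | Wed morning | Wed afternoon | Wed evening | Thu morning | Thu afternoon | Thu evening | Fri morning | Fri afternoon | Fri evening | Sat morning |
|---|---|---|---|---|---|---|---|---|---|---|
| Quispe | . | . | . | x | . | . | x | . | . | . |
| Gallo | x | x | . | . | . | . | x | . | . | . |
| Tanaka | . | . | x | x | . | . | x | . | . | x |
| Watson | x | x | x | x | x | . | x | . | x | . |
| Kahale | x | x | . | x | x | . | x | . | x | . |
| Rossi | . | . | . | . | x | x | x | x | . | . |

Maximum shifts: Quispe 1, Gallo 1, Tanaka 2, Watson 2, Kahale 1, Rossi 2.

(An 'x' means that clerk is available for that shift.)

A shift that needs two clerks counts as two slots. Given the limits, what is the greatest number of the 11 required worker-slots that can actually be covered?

9

Total capacity across all clerks is 1+1+2+2+1+2 = 9, and 11 slots are needed, so at most 9 can be filled.
An assignment achieving 9: Wed morning→Gallo, Wed afternoon→Watson, Wed evening→Tanaka, Thu morning→Quispe, Thu afternoon→Kahale, Thu evening→Rossi, Fri afternoon→Rossi, Fri evening→Watson, Sat morning→Tanaka.
Loads: Quispe 1/1, Gallo 1/1, Tanaka 2/2, Watson 2/2, Kahale 1/1, Rossi 2/2.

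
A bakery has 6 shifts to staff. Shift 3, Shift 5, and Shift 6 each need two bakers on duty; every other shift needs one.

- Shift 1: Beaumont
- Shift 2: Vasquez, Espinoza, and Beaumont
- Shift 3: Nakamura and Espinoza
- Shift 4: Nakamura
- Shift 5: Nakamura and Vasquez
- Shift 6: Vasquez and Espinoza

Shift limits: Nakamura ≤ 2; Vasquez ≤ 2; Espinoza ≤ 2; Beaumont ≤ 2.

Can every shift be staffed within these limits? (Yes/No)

Shifts {Shift 3, Shift 4, Shift 5} need 5 worker-slots in total, but the bakers available for any of those shifts (Nakamura, Vasquez, and Espinoza) can supply at most 4 among them. So no valid schedule exists.

No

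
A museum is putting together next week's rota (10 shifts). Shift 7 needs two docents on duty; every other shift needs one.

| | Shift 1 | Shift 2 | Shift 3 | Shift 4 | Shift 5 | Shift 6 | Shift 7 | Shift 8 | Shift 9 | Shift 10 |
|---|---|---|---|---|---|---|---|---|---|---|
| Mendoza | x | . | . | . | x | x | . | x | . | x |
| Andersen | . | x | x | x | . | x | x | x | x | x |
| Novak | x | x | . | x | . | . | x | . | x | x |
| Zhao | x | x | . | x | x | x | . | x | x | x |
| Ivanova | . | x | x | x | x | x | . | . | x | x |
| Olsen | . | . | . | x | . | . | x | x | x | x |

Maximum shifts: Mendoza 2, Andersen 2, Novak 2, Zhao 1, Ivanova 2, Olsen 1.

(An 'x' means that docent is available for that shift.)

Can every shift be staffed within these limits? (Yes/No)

No

Total capacity is 2+2+2+1+2+1 = 10 but 11 worker-slots are needed — infeasible.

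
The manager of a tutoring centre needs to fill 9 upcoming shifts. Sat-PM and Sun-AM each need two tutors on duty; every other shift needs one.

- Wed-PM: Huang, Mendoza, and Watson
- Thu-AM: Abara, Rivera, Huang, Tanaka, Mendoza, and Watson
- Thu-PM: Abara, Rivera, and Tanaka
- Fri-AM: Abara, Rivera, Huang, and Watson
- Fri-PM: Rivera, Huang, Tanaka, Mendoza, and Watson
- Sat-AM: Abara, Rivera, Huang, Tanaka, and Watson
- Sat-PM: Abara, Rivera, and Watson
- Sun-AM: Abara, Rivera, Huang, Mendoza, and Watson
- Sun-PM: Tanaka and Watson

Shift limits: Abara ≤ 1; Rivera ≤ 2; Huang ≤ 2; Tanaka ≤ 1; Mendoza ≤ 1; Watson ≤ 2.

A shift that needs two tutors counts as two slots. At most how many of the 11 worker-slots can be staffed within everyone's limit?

Total capacity across all tutors is 1+2+2+1+1+2 = 9, and 11 slots are needed, so at most 9 can be filled.
An assignment achieving 9: Wed-PM→Huang, Thu-PM→Abara, Fri-AM→Rivera, Fri-PM→Huang, Sat-AM→Watson, Sat-PM→Rivera+Watson, Sun-AM→Mendoza, Sun-PM→Tanaka.
Loads: Abara 1/1, Rivera 2/2, Huang 2/2, Tanaka 1/1, Mendoza 1/1, Watson 2/2.

9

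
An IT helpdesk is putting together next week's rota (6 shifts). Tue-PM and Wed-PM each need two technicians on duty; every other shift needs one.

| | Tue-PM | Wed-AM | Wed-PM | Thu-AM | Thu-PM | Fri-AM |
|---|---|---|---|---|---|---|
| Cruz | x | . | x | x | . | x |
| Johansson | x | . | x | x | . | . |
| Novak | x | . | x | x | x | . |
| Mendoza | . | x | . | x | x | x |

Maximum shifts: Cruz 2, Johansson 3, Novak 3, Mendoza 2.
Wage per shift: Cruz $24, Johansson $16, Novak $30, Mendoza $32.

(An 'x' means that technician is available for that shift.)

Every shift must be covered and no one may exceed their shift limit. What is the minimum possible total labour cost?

Wed-AM can only be covered by Mendoza, so that assignment is forced.
Picking the cheapest available technician for each shift independently would cost $182, but that ignores the shift limits.
An optimal schedule: Tue-PM→Cruz+Johansson, Wed-AM→Mendoza, Wed-PM→Johansson+Novak, Thu-AM→Johansson, Thu-PM→Novak, Fri-AM→Cruz.
Total: 24 + 16 + 32 + 16 + 30 + 16 + 30 + 24 = $188.

$188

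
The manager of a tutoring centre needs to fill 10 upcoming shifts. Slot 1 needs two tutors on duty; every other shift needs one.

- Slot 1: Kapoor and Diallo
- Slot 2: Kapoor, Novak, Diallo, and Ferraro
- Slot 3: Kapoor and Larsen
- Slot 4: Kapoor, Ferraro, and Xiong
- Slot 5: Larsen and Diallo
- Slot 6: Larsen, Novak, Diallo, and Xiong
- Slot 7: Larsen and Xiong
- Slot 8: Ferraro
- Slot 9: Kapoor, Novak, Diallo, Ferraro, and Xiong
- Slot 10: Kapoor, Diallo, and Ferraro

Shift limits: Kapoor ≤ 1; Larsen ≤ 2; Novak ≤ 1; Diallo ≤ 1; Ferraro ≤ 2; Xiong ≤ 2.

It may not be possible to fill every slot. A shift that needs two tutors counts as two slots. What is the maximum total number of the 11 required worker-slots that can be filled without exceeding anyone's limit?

Total capacity across all tutors is 1+2+1+1+2+2 = 9, and 11 slots are needed, so at most 9 can be filled.
An assignment achieving 9: Slot 1→Kapoor+Diallo, Slot 2→Novak, Slot 3→Larsen, Slot 4→Ferraro, Slot 5→Larsen, Slot 6→Xiong, Slot 7→Xiong, Slot 8→Ferraro.
Loads: Kapoor 1/1, Larsen 2/2, Novak 1/1, Diallo 1/1, Ferraro 2/2, Xiong 2/2.

9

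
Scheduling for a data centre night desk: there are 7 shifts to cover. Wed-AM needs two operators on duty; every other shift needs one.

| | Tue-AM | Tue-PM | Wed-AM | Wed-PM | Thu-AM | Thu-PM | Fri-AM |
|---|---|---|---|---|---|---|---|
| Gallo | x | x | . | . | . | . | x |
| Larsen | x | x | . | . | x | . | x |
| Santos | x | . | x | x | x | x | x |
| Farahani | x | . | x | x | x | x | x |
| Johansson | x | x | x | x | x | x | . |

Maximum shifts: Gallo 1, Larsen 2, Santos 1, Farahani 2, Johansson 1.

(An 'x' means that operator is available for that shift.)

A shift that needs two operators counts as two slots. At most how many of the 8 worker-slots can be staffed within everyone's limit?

Total capacity across all operators is 1+2+1+2+1 = 7, and 8 slots are needed, so at most 7 can be filled.
An assignment achieving 7: Tue-PM→Gallo, Wed-AM→Santos+Farahani, Wed-PM→Farahani, Thu-AM→Larsen, Thu-PM→Johansson, Fri-AM→Larsen.
Loads: Gallo 1/1, Larsen 2/2, Santos 1/1, Farahani 2/2, Johansson 1/1.

7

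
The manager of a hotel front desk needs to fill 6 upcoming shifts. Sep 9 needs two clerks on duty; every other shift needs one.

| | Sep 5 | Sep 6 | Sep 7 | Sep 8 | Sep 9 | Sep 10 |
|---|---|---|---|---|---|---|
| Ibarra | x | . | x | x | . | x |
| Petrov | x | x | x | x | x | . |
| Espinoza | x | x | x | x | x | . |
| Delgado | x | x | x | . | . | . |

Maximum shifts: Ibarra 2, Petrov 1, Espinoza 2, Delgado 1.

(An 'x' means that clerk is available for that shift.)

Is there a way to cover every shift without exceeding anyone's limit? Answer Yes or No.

No

Total capacity is 2+1+2+1 = 6 but 7 worker-slots are needed — infeasible.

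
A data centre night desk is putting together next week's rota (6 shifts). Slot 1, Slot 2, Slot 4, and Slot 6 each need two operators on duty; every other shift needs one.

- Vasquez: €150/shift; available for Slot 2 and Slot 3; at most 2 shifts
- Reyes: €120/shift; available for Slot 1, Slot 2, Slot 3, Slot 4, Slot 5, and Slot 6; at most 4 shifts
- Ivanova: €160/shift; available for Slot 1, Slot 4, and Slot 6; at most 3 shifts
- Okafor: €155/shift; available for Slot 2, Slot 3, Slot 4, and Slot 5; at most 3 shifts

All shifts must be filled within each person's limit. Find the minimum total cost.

Slot 1 can only be covered by Reyes and Ivanova, so that assignment is forced.
Slot 6 can only be covered by Reyes and Ivanova, so that assignment is forced.
Picking the cheapest available operator for each shift independently would cost €1345, but that ignores the shift limits.
An optimal schedule: Slot 1→Reyes+Ivanova, Slot 2→Vasquez+Okafor, Slot 3→Vasquez, Slot 4→Reyes+Okafor, Slot 5→Reyes, Slot 6→Reyes+Ivanova.
Total: 120 + 160 + 150 + 155 + 150 + 120 + 155 + 120 + 120 + 160 = €1410.

€1410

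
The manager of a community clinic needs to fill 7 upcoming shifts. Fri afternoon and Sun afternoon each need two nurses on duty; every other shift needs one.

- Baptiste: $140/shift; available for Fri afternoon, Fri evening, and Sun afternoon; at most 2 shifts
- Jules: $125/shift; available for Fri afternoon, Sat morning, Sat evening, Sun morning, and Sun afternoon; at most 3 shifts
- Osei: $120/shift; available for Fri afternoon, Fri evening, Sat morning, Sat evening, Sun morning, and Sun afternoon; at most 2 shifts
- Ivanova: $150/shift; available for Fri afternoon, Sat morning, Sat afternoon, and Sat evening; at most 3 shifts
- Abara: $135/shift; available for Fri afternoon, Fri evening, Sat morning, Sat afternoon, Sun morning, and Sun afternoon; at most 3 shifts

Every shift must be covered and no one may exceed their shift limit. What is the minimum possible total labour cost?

Picking the cheapest available nurse for each shift independently would cost $1105, but that ignores the shift limits.
An optimal schedule: Fri afternoon→Abara+Baptiste, Fri evening→Osei, Sat morning→Jules, Sat afternoon→Abara, Sat evening→Osei, Sun morning→Jules, Sun afternoon→Jules+Abara.
Total: 135 + 140 + 120 + 125 + 135 + 120 + 125 + 125 + 135 = $1160.

$1160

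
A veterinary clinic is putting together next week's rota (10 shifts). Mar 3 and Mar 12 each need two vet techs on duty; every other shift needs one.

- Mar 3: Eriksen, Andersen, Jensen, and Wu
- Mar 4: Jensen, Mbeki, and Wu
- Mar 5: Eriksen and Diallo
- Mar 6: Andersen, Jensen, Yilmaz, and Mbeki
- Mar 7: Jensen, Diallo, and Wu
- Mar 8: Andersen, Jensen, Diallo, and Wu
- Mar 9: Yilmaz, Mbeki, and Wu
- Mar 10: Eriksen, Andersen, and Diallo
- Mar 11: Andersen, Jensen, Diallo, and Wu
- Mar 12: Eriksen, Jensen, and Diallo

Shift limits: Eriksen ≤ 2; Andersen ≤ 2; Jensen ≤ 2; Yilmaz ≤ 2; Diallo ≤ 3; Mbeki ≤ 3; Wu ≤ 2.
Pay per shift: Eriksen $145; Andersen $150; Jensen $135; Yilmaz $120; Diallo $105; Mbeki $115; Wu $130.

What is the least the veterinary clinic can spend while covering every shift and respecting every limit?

Picking the cheapest available vet tech for each shift independently would cost $1375, but that ignores the shift limits.
An optimal schedule: Mar 3→Jensen+Eriksen, Mar 4→Mbeki, Mar 5→Diallo, Mar 6→Mbeki, Mar 7→Diallo, Mar 8→Wu, Mar 9→Mbeki, Mar 10→Diallo, Mar 11→Wu, Mar 12→Jensen+Eriksen.
Total: 135 + 145 + 115 + 105 + 115 + 105 + 130 + 115 + 105 + 130 + 135 + 145 = $1480.

$1480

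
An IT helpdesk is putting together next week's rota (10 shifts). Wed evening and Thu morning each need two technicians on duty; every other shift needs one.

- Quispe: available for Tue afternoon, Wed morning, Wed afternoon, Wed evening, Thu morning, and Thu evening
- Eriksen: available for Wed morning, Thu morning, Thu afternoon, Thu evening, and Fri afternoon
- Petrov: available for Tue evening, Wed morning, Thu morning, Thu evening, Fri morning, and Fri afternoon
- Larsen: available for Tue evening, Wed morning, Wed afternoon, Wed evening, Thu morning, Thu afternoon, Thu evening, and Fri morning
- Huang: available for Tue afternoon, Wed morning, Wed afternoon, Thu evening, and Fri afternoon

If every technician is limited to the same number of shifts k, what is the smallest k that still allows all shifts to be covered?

3

With 5 technicians and 12 worker-slots to fill, someone must work at least ⌈12/5⌉ = 3 shifts, so k ≥ 3.
k = 3 works: Tue afternoon→Quispe, Tue evening→Petrov, Wed morning→Eriksen, Wed afternoon→Quispe, Wed evening→Quispe+Larsen, Thu morning→Petrov+Larsen, Thu afternoon→Eriksen, Thu evening→Larsen, Fri morning→Petrov, Fri afternoon→Eriksen.
Loads: Quispe 3, Eriksen 3, Petrov 3, Larsen 3, Huang 0 — all ≤ 3.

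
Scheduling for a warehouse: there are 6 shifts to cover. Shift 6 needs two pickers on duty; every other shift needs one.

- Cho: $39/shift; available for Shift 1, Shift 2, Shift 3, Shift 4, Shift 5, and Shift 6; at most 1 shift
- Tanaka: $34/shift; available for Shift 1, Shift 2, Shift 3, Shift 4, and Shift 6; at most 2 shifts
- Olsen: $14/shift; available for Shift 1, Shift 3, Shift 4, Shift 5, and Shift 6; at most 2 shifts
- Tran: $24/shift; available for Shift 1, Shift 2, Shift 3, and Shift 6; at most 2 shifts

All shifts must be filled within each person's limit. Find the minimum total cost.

Picking the cheapest available picker for each shift independently would cost $118, but that ignores the shift limits.
An optimal schedule: Shift 1→Olsen, Shift 2→Tanaka, Shift 3→Tran, Shift 4→Tanaka, Shift 5→Cho, Shift 6→Olsen+Tran.
Total: 14 + 34 + 24 + 34 + 39 + 14 + 24 = $183.

$183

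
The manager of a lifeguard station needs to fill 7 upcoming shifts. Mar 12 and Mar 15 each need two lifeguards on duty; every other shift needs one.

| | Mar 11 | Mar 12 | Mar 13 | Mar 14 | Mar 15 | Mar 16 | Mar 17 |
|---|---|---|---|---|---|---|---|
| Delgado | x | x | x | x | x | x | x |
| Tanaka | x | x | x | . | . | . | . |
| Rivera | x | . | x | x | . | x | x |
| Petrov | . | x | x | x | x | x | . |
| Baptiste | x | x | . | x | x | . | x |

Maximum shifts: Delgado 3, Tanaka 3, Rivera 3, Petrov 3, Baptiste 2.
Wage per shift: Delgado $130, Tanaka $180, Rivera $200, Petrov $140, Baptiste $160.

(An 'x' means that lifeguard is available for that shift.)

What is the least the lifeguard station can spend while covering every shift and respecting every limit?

Picking the cheapest available lifeguard for each shift independently would cost $1190, but that ignores the shift limits.
An optimal schedule: Mar 11→Baptiste, Mar 12→Baptiste+Tanaka, Mar 13→Petrov, Mar 14→Petrov, Mar 15→Delgado+Petrov, Mar 16→Delgado, Mar 17→Delgado.
Total: 160 + 160 + 180 + 140 + 140 + 130 + 140 + 130 + 130 = $1310.

$1310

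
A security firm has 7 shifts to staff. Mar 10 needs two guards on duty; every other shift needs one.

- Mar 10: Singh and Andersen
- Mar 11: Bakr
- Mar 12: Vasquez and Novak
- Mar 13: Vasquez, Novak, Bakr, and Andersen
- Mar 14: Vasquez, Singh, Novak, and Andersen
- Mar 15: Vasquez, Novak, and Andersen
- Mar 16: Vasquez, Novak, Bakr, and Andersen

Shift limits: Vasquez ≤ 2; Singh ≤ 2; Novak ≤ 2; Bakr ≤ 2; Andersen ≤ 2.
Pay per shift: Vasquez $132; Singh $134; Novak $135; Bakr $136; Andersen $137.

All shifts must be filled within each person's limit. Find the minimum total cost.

Mar 10 can only be covered by Singh and Andersen, so that assignment is forced.
Mar 11 can only be covered by Bakr, so that assignment is forced.
Picking the cheapest available guard for each shift independently would cost $1067, but that ignores the shift limits.
An optimal schedule: Mar 10→Singh+Andersen, Mar 11→Bakr, Mar 12→Vasquez, Mar 13→Novak, Mar 14→Singh, Mar 15→Vasquez, Mar 16→Novak.
Total: 134 + 137 + 136 + 132 + 135 + 134 + 132 + 135 = $1075.

$1075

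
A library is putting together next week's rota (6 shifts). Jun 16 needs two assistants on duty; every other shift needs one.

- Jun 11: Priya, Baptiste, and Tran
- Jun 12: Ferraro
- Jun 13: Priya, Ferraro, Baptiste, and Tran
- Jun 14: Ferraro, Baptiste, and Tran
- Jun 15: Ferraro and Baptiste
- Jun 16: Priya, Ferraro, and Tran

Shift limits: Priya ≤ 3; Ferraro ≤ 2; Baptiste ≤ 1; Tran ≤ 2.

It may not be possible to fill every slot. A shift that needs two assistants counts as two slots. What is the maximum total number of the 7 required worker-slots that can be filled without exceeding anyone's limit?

7

Total capacity across all assistants is 3+2+1+2 = 8, and 7 slots are needed, so at most 7 can be filled.
An assignment achieving 7: Jun 11→Priya, Jun 12→Ferraro, Jun 13→Priya, Jun 14→Baptiste, Jun 15→Ferraro, Jun 16→Priya+Tran.
Loads: Priya 3/3, Ferraro 2/2, Baptiste 1/1, Tran 1/2.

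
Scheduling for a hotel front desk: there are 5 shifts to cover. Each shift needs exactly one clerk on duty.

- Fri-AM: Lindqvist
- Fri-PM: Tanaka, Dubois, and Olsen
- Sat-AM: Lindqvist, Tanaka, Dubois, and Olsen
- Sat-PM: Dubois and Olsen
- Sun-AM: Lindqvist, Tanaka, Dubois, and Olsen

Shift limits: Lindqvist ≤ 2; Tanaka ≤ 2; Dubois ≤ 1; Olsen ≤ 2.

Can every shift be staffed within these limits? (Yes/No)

Yes

Fri-AM can only be covered by Lindqvist, so that assignment is forced.
One valid schedule: Fri-AM→Lindqvist, Fri-PM→Tanaka, Sat-AM→Lindqvist, Sat-PM→Dubois, Sun-AM→Tanaka.
Loads: Lindqvist 2/2, Tanaka 2/2, Dubois 1/1, Olsen 0/2 — all within limits.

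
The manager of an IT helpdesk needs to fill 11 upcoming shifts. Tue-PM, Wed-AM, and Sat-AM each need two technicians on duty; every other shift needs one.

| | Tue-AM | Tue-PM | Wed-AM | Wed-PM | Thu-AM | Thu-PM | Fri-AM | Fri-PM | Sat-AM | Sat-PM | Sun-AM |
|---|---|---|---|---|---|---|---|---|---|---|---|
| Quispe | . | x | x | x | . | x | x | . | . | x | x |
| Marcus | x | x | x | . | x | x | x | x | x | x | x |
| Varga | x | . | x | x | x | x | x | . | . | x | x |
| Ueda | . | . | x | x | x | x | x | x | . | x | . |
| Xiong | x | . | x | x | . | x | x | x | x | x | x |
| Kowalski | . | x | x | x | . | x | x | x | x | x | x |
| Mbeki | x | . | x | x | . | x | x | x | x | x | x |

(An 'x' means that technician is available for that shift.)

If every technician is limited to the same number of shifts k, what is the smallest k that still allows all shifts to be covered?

With 7 technicians and 14 worker-slots to fill, someone must work at least ⌈14/7⌉ = 2 shifts, so k ≥ 2.
k = 2 works: Tue-AM→Varga, Tue-PM→Quispe+Marcus, Wed-AM→Kowalski+Mbeki, Wed-PM→Quispe, Thu-AM→Marcus, Thu-PM→Ueda, Fri-AM→Xiong, Fri-PM→Ueda, Sat-AM→Xiong+Kowalski, Sat-PM→Mbeki, Sun-AM→Varga.
Loads: Quispe 2, Marcus 2, Varga 2, Ueda 2, Xiong 2, Kowalski 2, Mbeki 2 — all ≤ 2.

2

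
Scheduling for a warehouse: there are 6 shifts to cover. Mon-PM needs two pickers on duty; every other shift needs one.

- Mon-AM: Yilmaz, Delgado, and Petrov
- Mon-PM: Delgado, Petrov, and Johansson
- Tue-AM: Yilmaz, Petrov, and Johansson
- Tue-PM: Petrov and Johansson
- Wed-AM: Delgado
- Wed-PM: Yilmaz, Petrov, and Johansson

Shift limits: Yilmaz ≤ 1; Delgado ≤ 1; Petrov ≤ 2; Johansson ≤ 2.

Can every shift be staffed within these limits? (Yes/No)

Total capacity is 1+1+2+2 = 6 but 7 worker-slots are needed — infeasible.

No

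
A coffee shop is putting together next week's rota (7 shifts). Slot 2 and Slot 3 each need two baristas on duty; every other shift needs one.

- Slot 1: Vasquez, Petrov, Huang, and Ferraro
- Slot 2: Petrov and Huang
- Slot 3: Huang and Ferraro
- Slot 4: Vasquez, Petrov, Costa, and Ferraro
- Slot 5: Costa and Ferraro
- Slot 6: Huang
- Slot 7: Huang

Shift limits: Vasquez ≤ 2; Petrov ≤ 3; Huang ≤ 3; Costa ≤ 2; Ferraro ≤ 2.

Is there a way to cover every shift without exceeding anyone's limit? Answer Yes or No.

No

Total capacity is 12 and 9 slots are needed, so capacity alone doesn't rule it out.
Shifts {Slot 2, Slot 3, Slot 6, Slot 7} need 6 worker-slots in total, but the baristas available for any of those shifts (Petrov, Huang, and Ferraro) can supply at most 5 among them. So no valid schedule exists.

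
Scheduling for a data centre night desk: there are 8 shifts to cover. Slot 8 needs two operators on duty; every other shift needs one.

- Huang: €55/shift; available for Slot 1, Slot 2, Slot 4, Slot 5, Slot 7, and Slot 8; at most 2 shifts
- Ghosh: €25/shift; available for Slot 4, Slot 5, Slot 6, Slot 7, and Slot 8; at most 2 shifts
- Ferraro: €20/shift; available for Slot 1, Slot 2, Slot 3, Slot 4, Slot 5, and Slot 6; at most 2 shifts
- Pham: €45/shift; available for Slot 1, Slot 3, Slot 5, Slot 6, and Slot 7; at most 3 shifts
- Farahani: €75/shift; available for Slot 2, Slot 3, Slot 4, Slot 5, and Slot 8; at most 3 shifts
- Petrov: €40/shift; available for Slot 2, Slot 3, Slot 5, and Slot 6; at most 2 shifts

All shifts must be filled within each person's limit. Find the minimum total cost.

Picking the cheapest available operator for each shift independently would cost €225, but that ignores the shift limits.
An optimal schedule: Slot 1→Ferraro, Slot 2→Petrov, Slot 3→Petrov, Slot 4→Ferraro, Slot 5→Pham, Slot 6→Pham, Slot 7→Ghosh, Slot 8→Ghosh+Huang.
Total: 20 + 40 + 40 + 20 + 45 + 45 + 25 + 25 + 55 = €315.

€315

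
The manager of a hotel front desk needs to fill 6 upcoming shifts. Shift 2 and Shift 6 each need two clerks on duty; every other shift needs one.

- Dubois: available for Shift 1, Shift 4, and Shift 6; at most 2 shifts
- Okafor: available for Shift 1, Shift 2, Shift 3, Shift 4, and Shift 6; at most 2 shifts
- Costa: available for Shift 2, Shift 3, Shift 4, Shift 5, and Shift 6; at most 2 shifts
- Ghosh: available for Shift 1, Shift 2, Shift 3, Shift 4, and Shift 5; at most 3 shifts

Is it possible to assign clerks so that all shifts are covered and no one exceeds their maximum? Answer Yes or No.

One valid schedule: Shift 1→Dubois, Shift 2→Okafor+Costa, Shift 3→Ghosh, Shift 4→Ghosh, Shift 5→Costa, Shift 6→Dubois+Okafor.
Loads: Dubois 2/2, Okafor 2/2, Costa 2/2, Ghosh 2/3 — all within limits.

Yes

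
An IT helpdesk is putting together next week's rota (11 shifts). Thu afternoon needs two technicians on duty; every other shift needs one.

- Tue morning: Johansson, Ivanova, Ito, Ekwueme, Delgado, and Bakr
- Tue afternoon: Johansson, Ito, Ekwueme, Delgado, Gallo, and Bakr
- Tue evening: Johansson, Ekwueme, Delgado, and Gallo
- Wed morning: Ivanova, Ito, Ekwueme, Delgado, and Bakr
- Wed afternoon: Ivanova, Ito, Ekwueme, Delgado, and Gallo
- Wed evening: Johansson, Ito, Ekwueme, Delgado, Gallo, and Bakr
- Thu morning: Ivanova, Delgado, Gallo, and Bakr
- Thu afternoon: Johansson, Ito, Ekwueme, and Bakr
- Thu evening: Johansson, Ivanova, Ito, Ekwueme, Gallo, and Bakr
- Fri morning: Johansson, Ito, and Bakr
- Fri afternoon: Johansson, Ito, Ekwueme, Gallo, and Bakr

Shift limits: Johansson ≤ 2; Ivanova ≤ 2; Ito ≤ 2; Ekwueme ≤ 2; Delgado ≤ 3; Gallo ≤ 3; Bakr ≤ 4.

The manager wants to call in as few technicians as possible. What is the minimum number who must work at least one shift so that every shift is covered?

4

12 slots to fill and no one can take more than 4, so at least ⌈12/4⌉ = 3 technicians are needed.
Any 3 technicians together have capacity at most 4+3+3 = 10 < 12 slots, so 3 can never suffice.
Johansson, Delgado, Gallo, and Bakr alone can cover everything: Tue morning→Delgado, Tue afternoon→Bakr, Tue evening→Gallo, Wed morning→Delgado, Wed afternoon→Delgado, Wed evening→Bakr, Thu morning→Gallo, Thu afternoon→Johansson+Bakr, Thu evening→Gallo, Fri morning→Johansson, Fri afternoon→Bakr.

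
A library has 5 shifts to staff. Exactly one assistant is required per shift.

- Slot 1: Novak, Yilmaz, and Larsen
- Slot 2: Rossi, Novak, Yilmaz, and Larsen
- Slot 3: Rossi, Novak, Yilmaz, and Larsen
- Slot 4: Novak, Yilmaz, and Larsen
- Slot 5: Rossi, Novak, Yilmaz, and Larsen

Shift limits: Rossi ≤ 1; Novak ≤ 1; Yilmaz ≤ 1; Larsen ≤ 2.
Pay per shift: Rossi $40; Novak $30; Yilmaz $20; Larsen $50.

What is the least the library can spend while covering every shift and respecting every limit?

$190

Picking the cheapest available assistant for each shift independently would cost $100, but that ignores the shift limits.
An optimal schedule: Slot 1→Novak, Slot 2→Rossi, Slot 3→Larsen, Slot 4→Yilmaz, Slot 5→Larsen.
Total: 30 + 40 + 50 + 20 + 50 = $190.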